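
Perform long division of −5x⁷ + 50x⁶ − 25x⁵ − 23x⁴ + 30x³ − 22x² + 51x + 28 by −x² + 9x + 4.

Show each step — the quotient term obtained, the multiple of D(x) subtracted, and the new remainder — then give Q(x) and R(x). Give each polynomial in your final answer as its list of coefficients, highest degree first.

Q = [5, -5, 0, 3, -3, 7]; R = [0]

Step 1: lead(−5x⁷ + 50x⁶ − 25x⁵ − 23x⁴ + 30x³ − 22x² + 51x + 28) ÷ lead(D) = −5x⁷ ÷ −x² = 5x⁵. Subtract (5x⁵)·D = −5x⁷ + 45x⁶ + 20x⁵. Remainder: 5x⁶ − 45x⁵ − 23x⁴ + 30x³ − 22x² + 51x + 28.
Step 2: lead(5x⁶ − 45x⁵ − 23x⁴ + 30x³ − 22x² + 51x + 28) ÷ lead(D) = 5x⁶ ÷ −x² = −5x⁴. Subtract (−5x⁴)·D = 5x⁶ − 45x⁵ − 20x⁴. Remainder: −3x⁴ + 30x³ − 22x² + 51x + 28.
Step 3: lead(−3x⁴ + 30x³ − 22x² + 51x + 28) ÷ lead(D) = −3x⁴ ÷ −x² = 3x². Subtract (3x²)·D = −3x⁴ + 27x³ + 12x². Remainder: 3x³ − 34x² + 51x + 28.
Step 4: lead(3x³ − 34x² + 51x + 28) ÷ lead(D) = 3x³ ÷ −x² = −3x. Subtract (−3x)·D = 3x³ − 27x² − 12x. Remainder: −7x² + 63x + 28.
Step 5: lead(−7x² + 63x + 28) ÷ lead(D) = −7x² ÷ −x² = 7. Subtract (7)·D = −7x² + 63x + 28. Remainder: 0.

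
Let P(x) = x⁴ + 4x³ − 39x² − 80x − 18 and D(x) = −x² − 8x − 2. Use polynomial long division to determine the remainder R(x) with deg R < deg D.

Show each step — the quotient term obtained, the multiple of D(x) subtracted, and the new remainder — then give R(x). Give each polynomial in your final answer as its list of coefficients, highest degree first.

Step 1: lead(x⁴ + 4x³ − 39x² − 80x − 18) ÷ lead(D) = x⁴ ÷ −x² = −x². Subtract (−x²)·D = x⁴ + 8x³ + 2x². Remainder: −4x³ − 41x² − 80x − 18.
Step 2: lead(−4x³ − 41x² − 80x − 18) ÷ lead(D) = −4x³ ÷ −x² = 4x. Subtract (4x)·D = −4x³ − 32x² − 8x. Remainder: −9x² − 72x − 18.
Step 3: lead(−9x² − 72x − 18) ÷ lead(D) = −9x² ÷ −x² = 9. Subtract (9)·D = −9x² − 72x − 18. Remainder: 0.

R = [0]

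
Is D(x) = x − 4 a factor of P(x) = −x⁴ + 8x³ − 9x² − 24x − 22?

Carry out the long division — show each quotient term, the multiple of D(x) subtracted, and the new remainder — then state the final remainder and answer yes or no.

Step 1: lead(−x⁴ + 8x³ − 9x² − 24x − 22) ÷ lead(D) = −x⁴ ÷ x = −x³. Subtract (−x³)·D = −x⁴ + 4x³. Remainder: 4x³ − 9x² − 24x − 22.
Step 2: lead(4x³ − 9x² − 24x − 22) ÷ lead(D) = 4x³ ÷ x = 4x². Subtract (4x²)·D = 4x³ − 16x². Remainder: 7x² − 24x − 22.
Step 3: lead(7x² − 24x − 22) ÷ lead(D) = 7x² ÷ x = 7x. Subtract (7x)·D = 7x² − 28x. Remainder: 4x − 22.
Step 4: lead(4x − 22) ÷ lead(D) = 4x ÷ x = 4. Subtract (4)·D = 4x − 16. Remainder: −6.

R(x) = −6, so D(x) is not a factor of P(x). no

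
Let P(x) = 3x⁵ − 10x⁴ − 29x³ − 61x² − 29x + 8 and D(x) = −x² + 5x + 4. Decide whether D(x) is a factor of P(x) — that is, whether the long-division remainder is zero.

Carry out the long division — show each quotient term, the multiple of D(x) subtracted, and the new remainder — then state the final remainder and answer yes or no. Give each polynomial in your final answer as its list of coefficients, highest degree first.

R = [-2, 4], so D(x) is not a factor of P(x). no

Step 1: lead(3x⁵ − 10x⁴ − 29x³ − 61x² − 29x + 8) ÷ lead(D) = 3x⁵ ÷ −x² = −3x³. Subtract (−3x³)·D = 3x⁵ − 15x⁴ − 12x³. Remainder: 5x⁴ − 17x³ − 61x² − 29x + 8.
Step 2: lead(5x⁴ − 17x³ − 61x² − 29x + 8) ÷ lead(D) = 5x⁴ ÷ −x² = −5x². Subtract (−5x²)·D = 5x⁴ − 25x³ − 20x². Remainder: 8x³ − 41x² − 29x + 8.
Step 3: lead(8x³ − 41x² − 29x + 8) ÷ lead(D) = 8x³ ÷ −x² = −8x. Subtract (−8x)·D = 8x³ − 40x² − 32x. Remainder: −x² + 3x + 8.
Step 4: lead(−x² + 3x + 8) ÷ lead(D) = −x² ÷ −x² = 1. Subtract (1)·D = −x² + 5x + 4. Remainder: −2x + 4.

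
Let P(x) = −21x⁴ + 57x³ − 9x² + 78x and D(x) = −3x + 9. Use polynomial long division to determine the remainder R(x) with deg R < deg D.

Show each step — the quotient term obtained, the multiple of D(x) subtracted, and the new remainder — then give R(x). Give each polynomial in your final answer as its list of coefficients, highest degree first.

R = [-9]

Step 1: lead(−21x⁴ + 57x³ − 9x² + 78x) ÷ lead(D) = −21x⁴ ÷ −3x = 7x³. Subtract (7x³)·D = −21x⁴ + 63x³. Remainder: −6x³ − 9x² + 78x.
Step 2: lead(−6x³ − 9x² + 78x) ÷ lead(D) = −6x³ ÷ −3x = 2x². Subtract (2x²)·D = −6x³ + 18x². Remainder: −27x² + 78x.
Step 3: lead(−27x² + 78x) ÷ lead(D) = −27x² ÷ −3x = 9x. Subtract (9x)·D = −27x² + 81x. Remainder: −3x.
Step 4: lead(−3x) ÷ lead(D) = −3x ÷ −3x = 1. Subtract (1)·D = −3x + 9. Remainder: −9.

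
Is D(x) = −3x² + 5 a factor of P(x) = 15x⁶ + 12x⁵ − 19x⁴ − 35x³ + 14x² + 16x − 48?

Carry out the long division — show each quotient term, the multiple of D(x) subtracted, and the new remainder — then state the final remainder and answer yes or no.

R(x) = −9x − 8, so D(x) is not a factor of P(x). no

Step 1: lead(15x⁶ + 12x⁵ − 19x⁴ − 35x³ + 14x² + 16x − 48) ÷ lead(D) = 15x⁶ ÷ −3x² = −5x⁴. Subtract (−5x⁴)·D = 15x⁶ − 25x⁴. Remainder: 12x⁵ + 6x⁴ − 35x³ + 14x² + 16x − 48.
Step 2: lead(12x⁵ + 6x⁴ − 35x³ + 14x² + 16x − 48) ÷ lead(D) = 12x⁵ ÷ −3x² = −4x³. Subtract (−4x³)·D = 12x⁵ − 20x³. Remainder: 6x⁴ − 15x³ + 14x² + 16x − 48.
Step 3: lead(6x⁴ − 15x³ + 14x² + 16x − 48) ÷ lead(D) = 6x⁴ ÷ −3x² = −2x². Subtract (−2x²)·D = 6x⁴ − 10x². Remainder: −15x³ + 24x² + 16x − 48.
Step 4: lead(−15x³ + 24x² + 16x − 48) ÷ lead(D) = −15x³ ÷ −3x² = 5x. Subtract (5x)·D = −15x³ + 25x. Remainder: 24x² − 9x − 48.
Step 5: lead(24x² − 9x − 48) ÷ lead(D) = 24x² ÷ −3x² = −8. Subtract (−8)·D = 24x² − 40. Remainder: −9x − 8.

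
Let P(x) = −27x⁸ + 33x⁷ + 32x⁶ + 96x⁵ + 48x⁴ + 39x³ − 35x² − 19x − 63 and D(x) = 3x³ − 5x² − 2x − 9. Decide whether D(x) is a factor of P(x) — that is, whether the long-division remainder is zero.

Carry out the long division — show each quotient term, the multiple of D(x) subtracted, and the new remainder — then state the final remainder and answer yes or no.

R(x) = −2x² + 6x + 9, so D(x) is not a factor of P(x). no

Step 1: lead(−27x⁸ + 33x⁷ + 32x⁶ + 96x⁵ + 48x⁴ + 39x³ − 35x² − 19x − 63) ÷ lead(D) = −27x⁸ ÷ 3x³ = −9x⁵. Subtract (−9x⁵)·D = −27x⁸ + 45x⁷ + 18x⁶ + 81x⁵. Remainder: −12x⁷ + 14x⁶ + 15x⁵ + 48x⁴ + 39x³ − 35x² − 19x − 63.
Step 2: lead(−12x⁷ + 14x⁶ + 15x⁵ + 48x⁴ + 39x³ − 35x² − 19x − 63) ÷ lead(D) = −12x⁷ ÷ 3x³ = −4x⁴. Subtract (−4x⁴)·D = −12x⁷ + 20x⁶ + 8x⁵ + 36x⁴. Remainder: −6x⁶ + 7x⁵ + 12x⁴ + 39x³ − 35x² − 19x − 63.
Step 3: lead(−6x⁶ + 7x⁵ + 12x⁴ + 39x³ − 35x² − 19x − 63) ÷ lead(D) = −6x⁶ ÷ 3x³ = −2x³. Subtract (−2x³)·D = −6x⁶ + 10x⁵ + 4x⁴ + 18x³. Remainder: −3x⁵ + 8x⁴ + 21x³ − 35x² − 19x − 63.
Step 4: lead(−3x⁵ + 8x⁴ + 21x³ − 35x² − 19x − 63) ÷ lead(D) = −3x⁵ ÷ 3x³ = −x². Subtract (−x²)·D = −3x⁵ + 5x⁴ + 2x³ + 9x². Remainder: 3x⁴ + 19x³ − 44x² − 19x − 63.
Step 5: lead(3x⁴ + 19x³ − 44x² − 19x − 63) ÷ lead(D) = 3x⁴ ÷ 3x³ = x. Subtract (x)·D = 3x⁴ − 5x³ − 2x² − 9x. Remainder: 24x³ − 42x² − 10x − 63.
Step 6: lead(24x³ − 42x² − 10x − 63) ÷ lead(D) = 24x³ ÷ 3x³ = 8. Subtract (8)·D = 24x³ − 40x² − 16x − 72. Remainder: −2x² + 6x + 9.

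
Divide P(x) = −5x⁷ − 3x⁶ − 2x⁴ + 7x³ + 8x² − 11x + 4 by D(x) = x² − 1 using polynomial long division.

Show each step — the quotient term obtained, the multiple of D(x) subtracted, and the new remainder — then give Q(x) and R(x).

Step 1: lead(−5x⁷ − 3x⁶ − 2x⁴ + 7x³ + 8x² − 11x + 4) ÷ lead(D) = −5x⁷ ÷ x² = −5x⁵. Subtract (−5x⁵)·D = −5x⁷ + 5x⁵. Remainder: −3x⁶ − 5x⁵ − 2x⁴ + 7x³ + 8x² − 11x + 4.
Step 2: lead(−3x⁶ − 5x⁵ − 2x⁴ + 7x³ + 8x² − 11x + 4) ÷ lead(D) = −3x⁶ ÷ x² = −3x⁴. Subtract (−3x⁴)·D = −3x⁶ + 3x⁴. Remainder: −5x⁵ − 5x⁴ + 7x³ + 8x² − 11x + 4.
Step 3: lead(−5x⁵ − 5x⁴ + 7x³ + 8x² − 11x + 4) ÷ lead(D) = −5x⁵ ÷ x² = −5x³. Subtract (−5x³)·D = −5x⁵ + 5x³. Remainder: −5x⁴ + 2x³ + 8x² − 11x + 4.
Step 4: lead(−5x⁴ + 2x³ + 8x² − 11x + 4) ÷ lead(D) = −5x⁴ ÷ x² = −5x². Subtract (−5x²)·D = −5x⁴ + 5x². Remainder: 2x³ + 3x² − 11x + 4.
Step 5: lead(2x³ + 3x² − 11x + 4) ÷ lead(D) = 2x³ ÷ x² = 2x. Subtract (2x)·D = 2x³ − 2x. Remainder: 3x² − 9x + 4.
Step 6: lead(3x² − 9x + 4) ÷ lead(D) = 3x² ÷ x² = 3. Subtract (3)·D = 3x² − 3. Remainder: −9x + 7.

Q(x) = −5x⁵ − 3x⁴ − 5x³ − 5x² + 2x + 3; R(x) = −9x + 7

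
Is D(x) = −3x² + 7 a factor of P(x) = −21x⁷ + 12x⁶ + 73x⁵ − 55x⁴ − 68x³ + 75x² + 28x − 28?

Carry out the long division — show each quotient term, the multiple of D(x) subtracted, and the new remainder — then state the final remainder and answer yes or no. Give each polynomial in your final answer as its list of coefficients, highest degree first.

Step 1: lead(−21x⁷ + 12x⁶ + 73x⁵ − 55x⁴ − 68x³ + 75x² + 28x − 28) ÷ lead(D) = −21x⁷ ÷ −3x² = 7x⁵. Subtract (7x⁵)·D = −21x⁷ + 49x⁵. Remainder: 12x⁶ + 24x⁵ − 55x⁴ − 68x³ + 75x² + 28x − 28.
Step 2: lead(12x⁶ + 24x⁵ − 55x⁴ − 68x³ + 75x² + 28x − 28) ÷ lead(D) = 12x⁶ ÷ −3x² = −4x⁴. Subtract (−4x⁴)·D = 12x⁶ − 28x⁴. Remainder: 24x⁵ − 27x⁴ − 68x³ + 75x² + 28x − 28.
Step 3: lead(24x⁵ − 27x⁴ − 68x³ + 75x² + 28x − 28) ÷ lead(D) = 24x⁵ ÷ −3x² = −8x³. Subtract (−8x³)·D = 24x⁵ − 56x³. Remainder: −27x⁴ − 12x³ + 75x² + 28x − 28.
Step 4: lead(−27x⁴ − 12x³ + 75x² + 28x − 28) ÷ lead(D) = −27x⁴ ÷ −3x² = 9x². Subtract (9x²)·D = −27x⁴ + 63x². Remainder: −12x³ + 12x² + 28x − 28.
Step 5: lead(−12x³ + 12x² + 28x − 28) ÷ lead(D) = −12x³ ÷ −3x² = 4x. Subtract (4x)·D = −12x³ + 28x. Remainder: 12x² − 28.
Step 6: lead(12x² − 28) ÷ lead(D) = 12x² ÷ −3x² = −4. Subtract (−4)·D = 12x² − 28. Remainder: 0.

R = [0], so D(x) is a factor of P(x). yes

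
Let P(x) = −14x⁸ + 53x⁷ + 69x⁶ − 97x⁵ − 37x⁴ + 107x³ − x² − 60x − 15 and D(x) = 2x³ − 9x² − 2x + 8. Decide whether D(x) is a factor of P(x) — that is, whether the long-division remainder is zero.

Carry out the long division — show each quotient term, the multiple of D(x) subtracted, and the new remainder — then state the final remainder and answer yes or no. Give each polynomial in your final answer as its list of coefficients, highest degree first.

Step 1: lead(−14x⁸ + 53x⁷ + 69x⁶ − 97x⁵ − 37x⁴ + 107x³ − x² − 60x − 15) ÷ lead(D) = −14x⁸ ÷ 2x³ = −7x⁵. Subtract (−7x⁵)·D = −14x⁸ + 63x⁷ + 14x⁶ − 56x⁵. Remainder: −10x⁷ + 55x⁶ − 41x⁵ − 37x⁴ + 107x³ − x² − 60x − 15.
Step 2: lead(−10x⁷ + 55x⁶ − 41x⁵ − 37x⁴ + 107x³ − x² − 60x − 15) ÷ lead(D) = −10x⁷ ÷ 2x³ = −5x⁴. Subtract (−5x⁴)·D = −10x⁷ + 45x⁶ + 10x⁵ − 40x⁴. Remainder: 10x⁶ − 51x⁵ + 3x⁴ + 107x³ − x² − 60x − 15.
Step 3: lead(10x⁶ − 51x⁵ + 3x⁴ + 107x³ − x² − 60x − 15) ÷ lead(D) = 10x⁶ ÷ 2x³ = 5x³. Subtract (5x³)·D = 10x⁶ − 45x⁵ − 10x⁴ + 40x³. Remainder: −6x⁵ + 13x⁴ + 67x³ − x² − 60x − 15.
Step 4: lead(−6x⁵ + 13x⁴ + 67x³ − x² − 60x − 15) ÷ lead(D) = −6x⁵ ÷ 2x³ = −3x². Subtract (−3x²)·D = −6x⁵ + 27x⁴ + 6x³ − 24x². Remainder: −14x⁴ + 61x³ + 23x² − 60x − 15.
Step 5: lead(−14x⁴ + 61x³ + 23x² − 60x − 15) ÷ lead(D) = −14x⁴ ÷ 2x³ = −7x. Subtract (−7x)·D = −14x⁴ + 63x³ + 14x² − 56x. Remainder: −2x³ + 9x² − 4x − 15.
Step 6: lead(−2x³ + 9x² − 4x − 15) ÷ lead(D) = −2x³ ÷ 2x³ = −1. Subtract (−1)·D = −2x³ + 9x² + 2x − 8. Remainder: −6x − 7.

R = [-6, -7], so D(x) is not a factor of P(x). no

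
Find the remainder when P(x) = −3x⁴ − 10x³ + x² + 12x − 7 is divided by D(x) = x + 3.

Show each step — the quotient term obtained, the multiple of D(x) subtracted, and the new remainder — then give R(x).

Step 1: lead(−3x⁴ − 10x³ + x² + 12x − 7) ÷ lead(D) = −3x⁴ ÷ x = −3x³. Subtract (−3x³)·D = −3x⁴ − 9x³. Remainder: −x³ + x² + 12x − 7.
Step 2: lead(−x³ + x² + 12x − 7) ÷ lead(D) = −x³ ÷ x = −x². Subtract (−x²)·D = −x³ − 3x². Remainder: 4x² + 12x − 7.
Step 3: lead(4x² + 12x − 7) ÷ lead(D) = 4x² ÷ x = 4x. Subtract (4x)·D = 4x² + 12x. Remainder: −7.

R(x) = −7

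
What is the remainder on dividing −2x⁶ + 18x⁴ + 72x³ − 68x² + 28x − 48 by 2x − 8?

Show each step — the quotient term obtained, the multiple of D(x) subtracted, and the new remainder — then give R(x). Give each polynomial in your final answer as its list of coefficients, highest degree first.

Step 1: lead(−2x⁶ + 18x⁴ + 72x³ − 68x² + 28x − 48) ÷ lead(D) = −2x⁶ ÷ 2x = −x⁵. Subtract (−x⁵)·D = −2x⁶ + 8x⁵. Remainder: −8x⁵ + 18x⁴ + 72x³ − 68x² + 28x − 48.
Step 2: lead(−8x⁵ + 18x⁴ + 72x³ − 68x² + 28x − 48) ÷ lead(D) = −8x⁵ ÷ 2x = −4x⁴. Subtract (−4x⁴)·D = −8x⁵ + 32x⁴. Remainder: −14x⁴ + 72x³ − 68x² + 28x − 48.
Step 3: lead(−14x⁴ + 72x³ − 68x² + 28x − 48) ÷ lead(D) = −14x⁴ ÷ 2x = −7x³. Subtract (−7x³)·D = −14x⁴ + 56x³. Remainder: 16x³ − 68x² + 28x − 48.
Step 4: lead(16x³ − 68x² + 28x − 48) ÷ lead(D) = 16x³ ÷ 2x = 8x². Subtract (8x²)·D = 16x³ − 64x². Remainder: −4x² + 28x − 48.
Step 5: lead(−4x² + 28x − 48) ÷ lead(D) = −4x² ÷ 2x = −2x. Subtract (−2x)·D = −4x² + 16x. Remainder: 12x − 48.
Step 6: lead(12x − 48) ÷ lead(D) = 12x ÷ 2x = 6. Subtract (6)·D = 12x − 48. Remainder: 0.

R = [0]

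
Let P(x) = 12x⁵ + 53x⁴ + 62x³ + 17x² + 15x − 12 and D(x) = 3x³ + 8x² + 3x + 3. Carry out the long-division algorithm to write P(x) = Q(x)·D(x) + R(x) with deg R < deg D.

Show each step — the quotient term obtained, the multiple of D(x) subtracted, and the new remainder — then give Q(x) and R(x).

Step 1: lead(12x⁵ + 53x⁴ + 62x³ + 17x² + 15x − 12) ÷ lead(D) = 12x⁵ ÷ 3x³ = 4x². Subtract (4x²)·D = 12x⁵ + 32x⁴ + 12x³ + 12x². Remainder: 21x⁴ + 50x³ + 5x² + 15x − 12.
Step 2: lead(21x⁴ + 50x³ + 5x² + 15x − 12) ÷ lead(D) = 21x⁴ ÷ 3x³ = 7x. Subtract (7x)·D = 21x⁴ + 56x³ + 21x² + 21x. Remainder: −6x³ − 16x² − 6x − 12.
Step 3: lead(−6x³ − 16x² − 6x − 12) ÷ lead(D) = −6x³ ÷ 3x³ = −2. Subtract (−2)·D = −6x³ − 16x² − 6x − 6. Remainder: −6.

Q(x) = 4x² + 7x − 2; R(x) = −6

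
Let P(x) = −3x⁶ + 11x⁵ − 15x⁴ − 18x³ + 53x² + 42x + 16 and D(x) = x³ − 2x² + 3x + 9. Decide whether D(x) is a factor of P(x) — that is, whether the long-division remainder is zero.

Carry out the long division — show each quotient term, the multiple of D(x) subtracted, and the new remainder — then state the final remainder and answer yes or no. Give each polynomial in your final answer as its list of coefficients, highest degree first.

Step 1: lead(−3x⁶ + 11x⁵ − 15x⁴ − 18x³ + 53x² + 42x + 16) ÷ lead(D) = −3x⁶ ÷ x³ = −3x³. Subtract (−3x³)·D = −3x⁶ + 6x⁵ − 9x⁴ − 27x³. Remainder: 5x⁵ − 6x⁴ + 9x³ + 53x² + 42x + 16.
Step 2: lead(5x⁵ − 6x⁴ + 9x³ + 53x² + 42x + 16) ÷ lead(D) = 5x⁵ ÷ x³ = 5x². Subtract (5x²)·D = 5x⁵ − 10x⁴ + 15x³ + 45x². Remainder: 4x⁴ − 6x³ + 8x² + 42x + 16.
Step 3: lead(4x⁴ − 6x³ + 8x² + 42x + 16) ÷ lead(D) = 4x⁴ ÷ x³ = 4x. Subtract (4x)·D = 4x⁴ − 8x³ + 12x² + 36x. Remainder: 2x³ − 4x² + 6x + 16.
Step 4: lead(2x³ − 4x² + 6x + 16) ÷ lead(D) = 2x³ ÷ x³ = 2. Subtract (2)·D = 2x³ − 4x² + 6x + 18. Remainder: −2.

R = [-2], so D(x) is not a factor of P(x). no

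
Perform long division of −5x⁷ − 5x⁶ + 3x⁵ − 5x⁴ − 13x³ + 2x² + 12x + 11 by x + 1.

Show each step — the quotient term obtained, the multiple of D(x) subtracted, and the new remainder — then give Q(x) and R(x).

Q(x) = −5x⁶ + 3x⁴ − 8x³ − 5x² + 7x + 5; R(x) = 6

Step 1: lead(−5x⁷ − 5x⁶ + 3x⁵ − 5x⁴ − 13x³ + 2x² + 12x + 11) ÷ lead(D) = −5x⁷ ÷ x = −5x⁶. Subtract (−5x⁶)·D = −5x⁷ − 5x⁶. Remainder: 3x⁵ − 5x⁴ − 13x³ + 2x² + 12x + 11.
Step 2: lead(3x⁵ − 5x⁴ − 13x³ + 2x² + 12x + 11) ÷ lead(D) = 3x⁵ ÷ x = 3x⁴. Subtract (3x⁴)·D = 3x⁵ + 3x⁴. Remainder: −8x⁴ − 13x³ + 2x² + 12x + 11.
Step 3: lead(−8x⁴ − 13x³ + 2x² + 12x + 11) ÷ lead(D) = −8x⁴ ÷ x = −8x³. Subtract (−8x³)·D = −8x⁴ − 8x³. Remainder: −5x³ + 2x² + 12x + 11.
Step 4: lead(−5x³ + 2x² + 12x + 11) ÷ lead(D) = −5x³ ÷ x = −5x². Subtract (−5x²)·D = −5x³ − 5x². Remainder: 7x² + 12x + 11.
Step 5: lead(7x² + 12x + 11) ÷ lead(D) = 7x² ÷ x = 7x. Subtract (7x)·D = 7x² + 7x. Remainder: 5x + 11.
Step 6: lead(5x + 11) ÷ lead(D) = 5x ÷ x = 5. Subtract (5)·D = 5x + 5. Remainder: 6.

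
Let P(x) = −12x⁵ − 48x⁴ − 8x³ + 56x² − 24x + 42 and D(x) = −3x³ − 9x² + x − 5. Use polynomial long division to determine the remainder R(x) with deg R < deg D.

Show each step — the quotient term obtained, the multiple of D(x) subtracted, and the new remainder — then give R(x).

Step 1: lead(−12x⁵ − 48x⁴ − 8x³ + 56x² − 24x + 42) ÷ lead(D) = −12x⁵ ÷ −3x³ = 4x². Subtract (4x²)·D = −12x⁵ − 36x⁴ + 4x³ − 20x². Remainder: −12x⁴ − 12x³ + 76x² − 24x + 42.
Step 2: lead(−12x⁴ − 12x³ + 76x² − 24x + 42) ÷ lead(D) = −12x⁴ ÷ −3x³ = 4x. Subtract (4x)·D = −12x⁴ − 36x³ + 4x² − 20x. Remainder: 24x³ + 72x² − 4x + 42.
Step 3: lead(24x³ + 72x² − 4x + 42) ÷ lead(D) = 24x³ ÷ −3x³ = −8. Subtract (−8)·D = 24x³ + 72x² − 8x + 40. Remainder: 4x + 2.

R(x) = 4x + 2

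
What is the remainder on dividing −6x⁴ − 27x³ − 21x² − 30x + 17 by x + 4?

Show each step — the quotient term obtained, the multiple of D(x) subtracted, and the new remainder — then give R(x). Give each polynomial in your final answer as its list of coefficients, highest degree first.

R = [-7]

Step 1: lead(−6x⁴ − 27x³ − 21x² − 30x + 17) ÷ lead(D) = −6x⁴ ÷ x = −6x³. Subtract (−6x³)·D = −6x⁴ − 24x³. Remainder: −3x³ − 21x² − 30x + 17.
Step 2: lead(−3x³ − 21x² − 30x + 17) ÷ lead(D) = −3x³ ÷ x = −3x². Subtract (−3x²)·D = −3x³ − 12x². Remainder: −9x² − 30x + 17.
Step 3: lead(−9x² − 30x + 17) ÷ lead(D) = −9x² ÷ x = −9x. Subtract (−9x)·D = −9x² − 36x. Remainder: 6x + 17.
Step 4: lead(6x + 17) ÷ lead(D) = 6x ÷ x = 6. Subtract (6)·D = 6x + 24. Remainder: −7.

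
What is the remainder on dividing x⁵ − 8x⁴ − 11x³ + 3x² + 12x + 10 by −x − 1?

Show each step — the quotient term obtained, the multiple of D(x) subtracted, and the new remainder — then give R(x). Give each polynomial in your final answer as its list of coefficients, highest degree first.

Step 1: lead(x⁵ − 8x⁴ − 11x³ + 3x² + 12x + 10) ÷ lead(D) = x⁵ ÷ −x = −x⁴. Subtract (−x⁴)·D = x⁵ + x⁴. Remainder: −9x⁴ − 11x³ + 3x² + 12x + 10.
Step 2: lead(−9x⁴ − 11x³ + 3x² + 12x + 10) ÷ lead(D) = −9x⁴ ÷ −x = 9x³. Subtract (9x³)·D = −9x⁴ − 9x³. Remainder: −2x³ + 3x² + 12x + 10.
Step 3: lead(−2x³ + 3x² + 12x + 10) ÷ lead(D) = −2x³ ÷ −x = 2x². Subtract (2x²)·D = −2x³ − 2x². Remainder: 5x² + 12x + 10.
Step 4: lead(5x² + 12x + 10) ÷ lead(D) = 5x² ÷ −x = −5x. Subtract (−5x)·D = 5x² + 5x. Remainder: 7x + 10.
Step 5: lead(7x + 10) ÷ lead(D) = 7x ÷ −x = −7. Subtract (−7)·D = 7x + 7. Remainder: 3.

R = [3]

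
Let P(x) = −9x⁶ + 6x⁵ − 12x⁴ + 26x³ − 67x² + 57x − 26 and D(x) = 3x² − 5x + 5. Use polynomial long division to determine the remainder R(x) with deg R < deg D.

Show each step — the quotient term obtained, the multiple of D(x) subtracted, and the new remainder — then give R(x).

Step 1: lead(−9x⁶ + 6x⁵ − 12x⁴ + 26x³ − 67x² + 57x − 26) ÷ lead(D) = −9x⁶ ÷ 3x² = −3x⁴. Subtract (−3x⁴)·D = −9x⁶ + 15x⁵ − 15x⁴. Remainder: −9x⁵ + 3x⁴ + 26x³ − 67x² + 57x − 26.
Step 2: lead(−9x⁵ + 3x⁴ + 26x³ − 67x² + 57x − 26) ÷ lead(D) = −9x⁵ ÷ 3x² = −3x³. Subtract (−3x³)·D = −9x⁵ + 15x⁴ − 15x³. Remainder: −12x⁴ + 41x³ − 67x² + 57x − 26.
Step 3: lead(−12x⁴ + 41x³ − 67x² + 57x − 26) ÷ lead(D) = −12x⁴ ÷ 3x² = −4x². Subtract (−4x²)·D = −12x⁴ + 20x³ − 20x². Remainder: 21x³ − 47x² + 57x − 26.
Step 4: lead(21x³ − 47x² + 57x − 26) ÷ lead(D) = 21x³ ÷ 3x² = 7x. Subtract (7x)·D = 21x³ − 35x² + 35x. Remainder: −12x² + 22x − 26.
Step 5: lead(−12x² + 22x − 26) ÷ lead(D) = −12x² ÷ 3x² = −4. Subtract (−4)·D = −12x² + 20x − 20. Remainder: 2x − 6.

R(x) = 2x − 6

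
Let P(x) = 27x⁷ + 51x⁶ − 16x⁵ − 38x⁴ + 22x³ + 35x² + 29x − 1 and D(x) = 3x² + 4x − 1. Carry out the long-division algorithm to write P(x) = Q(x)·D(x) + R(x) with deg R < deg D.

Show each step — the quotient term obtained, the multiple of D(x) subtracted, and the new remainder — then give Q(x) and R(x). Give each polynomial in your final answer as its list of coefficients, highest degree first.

Q = [9, 5, -9, 1, 3, 8]; R = [7]

Step 1: lead(27x⁷ + 51x⁶ − 16x⁵ − 38x⁴ + 22x³ + 35x² + 29x − 1) ÷ lead(D) = 27x⁷ ÷ 3x² = 9x⁵. Subtract (9x⁵)·D = 27x⁷ + 36x⁶ − 9x⁵. Remainder: 15x⁶ − 7x⁵ − 38x⁴ + 22x³ + 35x² + 29x − 1.
Step 2: lead(15x⁶ − 7x⁵ − 38x⁴ + 22x³ + 35x² + 29x − 1) ÷ lead(D) = 15x⁶ ÷ 3x² = 5x⁴. Subtract (5x⁴)·D = 15x⁶ + 20x⁵ − 5x⁴. Remainder: −27x⁵ − 33x⁴ + 22x³ + 35x² + 29x − 1.
Step 3: lead(−27x⁵ − 33x⁴ + 22x³ + 35x² + 29x − 1) ÷ lead(D) = −27x⁵ ÷ 3x² = −9x³. Subtract (−9x³)·D = −27x⁵ − 36x⁴ + 9x³. Remainder: 3x⁴ + 13x³ + 35x² + 29x − 1.
Step 4: lead(3x⁴ + 13x³ + 35x² + 29x − 1) ÷ lead(D) = 3x⁴ ÷ 3x² = x². Subtract (x²)·D = 3x⁴ + 4x³ − x². Remainder: 9x³ + 36x² + 29x − 1.
Step 5: lead(9x³ + 36x² + 29x − 1) ÷ lead(D) = 9x³ ÷ 3x² = 3x. Subtract (3x)·D = 9x³ + 12x² − 3x. Remainder: 24x² + 32x − 1.
Step 6: lead(24x² + 32x − 1) ÷ lead(D) = 24x² ÷ 3x² = 8. Subtract (8)·D = 24x² + 32x − 8. Remainder: 7.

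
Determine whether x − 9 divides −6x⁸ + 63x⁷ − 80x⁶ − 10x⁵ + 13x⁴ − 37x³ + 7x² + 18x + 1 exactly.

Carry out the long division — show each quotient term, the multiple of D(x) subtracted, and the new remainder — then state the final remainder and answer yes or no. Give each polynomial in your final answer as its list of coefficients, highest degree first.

R = [1], so D(x) is not a factor of P(x). no

Step 1: lead(−6x⁸ + 63x⁷ − 80x⁶ − 10x⁵ + 13x⁴ − 37x³ + 7x² + 18x + 1) ÷ lead(D) = −6x⁸ ÷ x = −6x⁷. Subtract (−6x⁷)·D = −6x⁸ + 54x⁷. Remainder: 9x⁷ − 80x⁶ − 10x⁵ + 13x⁴ − 37x³ + 7x² + 18x + 1.
Step 2: lead(9x⁷ − 80x⁶ − 10x⁵ + 13x⁴ − 37x³ + 7x² + 18x + 1) ÷ lead(D) = 9x⁷ ÷ x = 9x⁶. Subtract (9x⁶)·D = 9x⁷ − 81x⁶. Remainder: x⁶ − 10x⁵ + 13x⁴ − 37x³ + 7x² + 18x + 1.
Step 3: lead(x⁶ − 10x⁵ + 13x⁴ − 37x³ + 7x² + 18x + 1) ÷ lead(D) = x⁶ ÷ x = x⁵. Subtract (x⁵)·D = x⁶ − 9x⁵. Remainder: −x⁵ + 13x⁴ − 37x³ + 7x² + 18x + 1.
Step 4: lead(−x⁵ + 13x⁴ − 37x³ + 7x² + 18x + 1) ÷ lead(D) = −x⁵ ÷ x = −x⁴. Subtract (−x⁴)·D = −x⁵ + 9x⁴. Remainder: 4x⁴ − 37x³ + 7x² + 18x + 1.
Step 5: lead(4x⁴ − 37x³ + 7x² + 18x + 1) ÷ lead(D) = 4x⁴ ÷ x = 4x³. Subtract (4x³)·D = 4x⁴ − 36x³. Remainder: −x³ + 7x² + 18x + 1.
Step 6: lead(−x³ + 7x² + 18x + 1) ÷ lead(D) = −x³ ÷ x = −x². Subtract (−x²)·D = −x³ + 9x². Remainder: −2x² + 18x + 1.
Step 7: lead(−2x² + 18x + 1) ÷ lead(D) = −2x² ÷ x = −2x. Subtract (−2x)·D = −2x² + 18x. Remainder: 1.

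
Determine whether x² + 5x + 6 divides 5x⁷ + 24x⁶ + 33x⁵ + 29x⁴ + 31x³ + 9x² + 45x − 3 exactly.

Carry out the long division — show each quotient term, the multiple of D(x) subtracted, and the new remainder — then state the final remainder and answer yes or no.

R(x) = 2x + 3, so D(x) is not a factor of P(x). no

Step 1: lead(5x⁷ + 24x⁶ + 33x⁵ + 29x⁴ + 31x³ + 9x² + 45x − 3) ÷ lead(D) = 5x⁷ ÷ x² = 5x⁵. Subtract (5x⁵)·D = 5x⁷ + 25x⁶ + 30x⁵. Remainder: −x⁶ + 3x⁵ + 29x⁴ + 31x³ + 9x² + 45x − 3.
Step 2: lead(−x⁶ + 3x⁵ + 29x⁴ + 31x³ + 9x² + 45x − 3) ÷ lead(D) = −x⁶ ÷ x² = −x⁴. Subtract (−x⁴)·D = −x⁶ − 5x⁵ − 6x⁴. Remainder: 8x⁵ + 35x⁴ + 31x³ + 9x² + 45x − 3.
Step 3: lead(8x⁵ + 35x⁴ + 31x³ + 9x² + 45x − 3) ÷ lead(D) = 8x⁵ ÷ x² = 8x³. Subtract (8x³)·D = 8x⁵ + 40x⁴ + 48x³. Remainder: −5x⁴ − 17x³ + 9x² + 45x − 3.
Step 4: lead(−5x⁴ − 17x³ + 9x² + 45x − 3) ÷ lead(D) = −5x⁴ ÷ x² = −5x². Subtract (−5x²)·D = −5x⁴ − 25x³ − 30x². Remainder: 8x³ + 39x² + 45x − 3.
Step 5: lead(8x³ + 39x² + 45x − 3) ÷ lead(D) = 8x³ ÷ x² = 8x. Subtract (8x)·D = 8x³ + 40x² + 48x. Remainder: −x² − 3x − 3.
Step 6: lead(−x² − 3x − 3) ÷ lead(D) = −x² ÷ x² = −1. Subtract (−1)·D = −x² − 5x − 6. Remainder: 2x + 3.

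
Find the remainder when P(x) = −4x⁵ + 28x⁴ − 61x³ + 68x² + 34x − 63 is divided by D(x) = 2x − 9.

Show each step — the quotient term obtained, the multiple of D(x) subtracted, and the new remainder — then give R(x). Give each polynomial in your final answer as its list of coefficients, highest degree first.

R = [9]

Step 1: lead(−4x⁵ + 28x⁴ − 61x³ + 68x² + 34x − 63) ÷ lead(D) = −4x⁵ ÷ 2x = −2x⁴. Subtract (−2x⁴)·D = −4x⁵ + 18x⁴. Remainder: 10x⁴ − 61x³ + 68x² + 34x − 63.
Step 2: lead(10x⁴ − 61x³ + 68x² + 34x − 63) ÷ lead(D) = 10x⁴ ÷ 2x = 5x³. Subtract (5x³)·D = 10x⁴ − 45x³. Remainder: −16x³ + 68x² + 34x − 63.
Step 3: lead(−16x³ + 68x² + 34x − 63) ÷ lead(D) = −16x³ ÷ 2x = −8x². Subtract (−8x²)·D = −16x³ + 72x². Remainder: −4x² + 34x − 63.
Step 4: lead(−4x² + 34x − 63) ÷ lead(D) = −4x² ÷ 2x = −2x. Subtract (−2x)·D = −4x² + 18x. Remainder: 16x − 63.
Step 5: lead(16x − 63) ÷ lead(D) = 16x ÷ 2x = 8. Subtract (8)·D = 16x − 72. Remainder: 9.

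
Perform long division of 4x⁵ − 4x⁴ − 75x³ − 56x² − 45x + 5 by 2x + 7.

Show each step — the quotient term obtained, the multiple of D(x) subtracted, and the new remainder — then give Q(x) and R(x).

Step 1: lead(4x⁵ − 4x⁴ − 75x³ − 56x² − 45x + 5) ÷ lead(D) = 4x⁵ ÷ 2x = 2x⁴. Subtract (2x⁴)·D = 4x⁵ + 14x⁴. Remainder: −18x⁴ − 75x³ − 56x² − 45x + 5.
Step 2: lead(−18x⁴ − 75x³ − 56x² − 45x + 5) ÷ lead(D) = −18x⁴ ÷ 2x = −9x³. Subtract (−9x³)·D = −18x⁴ − 63x³. Remainder: −12x³ − 56x² − 45x + 5.
Step 3: lead(−12x³ − 56x² − 45x + 5) ÷ lead(D) = −12x³ ÷ 2x = −6x². Subtract (−6x²)·D = −12x³ − 42x². Remainder: −14x² − 45x + 5.
Step 4: lead(−14x² − 45x + 5) ÷ lead(D) = −14x² ÷ 2x = −7x. Subtract (−7x)·D = −14x² − 49x. Remainder: 4x + 5.
Step 5: lead(4x + 5) ÷ lead(D) = 4x ÷ 2x = 2. Subtract (2)·D = 4x + 14. Remainder: −9.

Q(x) = 2x⁴ − 9x³ − 6x² − 7x + 2; R(x) = −9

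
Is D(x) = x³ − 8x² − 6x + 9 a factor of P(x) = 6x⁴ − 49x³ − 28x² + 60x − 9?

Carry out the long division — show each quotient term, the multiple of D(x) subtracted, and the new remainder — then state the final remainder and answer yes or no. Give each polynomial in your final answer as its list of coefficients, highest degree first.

R = [0], so D(x) is a factor of P(x). yes

Step 1: lead(6x⁴ − 49x³ − 28x² + 60x − 9) ÷ lead(D) = 6x⁴ ÷ x³ = 6x. Subtract (6x)·D = 6x⁴ − 48x³ − 36x² + 54x. Remainder: −x³ + 8x² + 6x − 9.
Step 2: lead(−x³ + 8x² + 6x − 9) ÷ lead(D) = −x³ ÷ x³ = −1. Subtract (−1)·D = −x³ + 8x² + 6x − 9. Remainder: 0.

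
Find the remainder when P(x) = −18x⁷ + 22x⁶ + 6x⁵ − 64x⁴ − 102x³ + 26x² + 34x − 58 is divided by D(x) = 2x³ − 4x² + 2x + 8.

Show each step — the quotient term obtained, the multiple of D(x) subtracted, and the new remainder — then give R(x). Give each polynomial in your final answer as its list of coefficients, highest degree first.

Step 1: lead(−18x⁷ + 22x⁶ + 6x⁵ − 64x⁴ − 102x³ + 26x² + 34x − 58) ÷ lead(D) = −18x⁷ ÷ 2x³ = −9x⁴. Subtract (−9x⁴)·D = −18x⁷ + 36x⁶ − 18x⁵ − 72x⁴. Remainder: −14x⁶ + 24x⁵ + 8x⁴ − 102x³ + 26x² + 34x − 58.
Step 2: lead(−14x⁶ + 24x⁵ + 8x⁴ − 102x³ + 26x² + 34x − 58) ÷ lead(D) = −14x⁶ ÷ 2x³ = −7x³. Subtract (−7x³)·D = −14x⁶ + 28x⁵ − 14x⁴ − 56x³. Remainder: −4x⁵ + 22x⁴ − 46x³ + 26x² + 34x − 58.
Step 3: lead(−4x⁵ + 22x⁴ − 46x³ + 26x² + 34x − 58) ÷ lead(D) = −4x⁵ ÷ 2x³ = −2x². Subtract (−2x²)·D = −4x⁵ + 8x⁴ − 4x³ − 16x². Remainder: 14x⁴ − 42x³ + 42x² + 34x − 58.
Step 4: lead(14x⁴ − 42x³ + 42x² + 34x − 58) ÷ lead(D) = 14x⁴ ÷ 2x³ = 7x. Subtract (7x)·D = 14x⁴ − 28x³ + 14x² + 56x. Remainder: −14x³ + 28x² − 22x − 58.
Step 5: lead(−14x³ + 28x² − 22x − 58) ÷ lead(D) = −14x³ ÷ 2x³ = −7. Subtract (−7)·D = −14x³ + 28x² − 14x − 56. Remainder: −8x − 2.

R = [-8, -2]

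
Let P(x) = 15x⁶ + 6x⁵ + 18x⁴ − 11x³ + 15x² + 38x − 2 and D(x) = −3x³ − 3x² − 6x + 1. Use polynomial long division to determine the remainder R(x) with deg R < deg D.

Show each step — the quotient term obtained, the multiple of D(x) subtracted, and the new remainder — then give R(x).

R(x) = 3x² + 7x + 3

Step 1: lead(15x⁶ + 6x⁵ + 18x⁴ − 11x³ + 15x² + 38x − 2) ÷ lead(D) = 15x⁶ ÷ −3x³ = −5x³. Subtract (−5x³)·D = 15x⁶ + 15x⁵ + 30x⁴ − 5x³. Remainder: −9x⁵ − 12x⁴ − 6x³ + 15x² + 38x − 2.
Step 2: lead(−9x⁵ − 12x⁴ − 6x³ + 15x² + 38x − 2) ÷ lead(D) = −9x⁵ ÷ −3x³ = 3x². Subtract (3x²)·D = −9x⁵ − 9x⁴ − 18x³ + 3x². Remainder: −3x⁴ + 12x³ + 12x² + 38x − 2.
Step 3: lead(−3x⁴ + 12x³ + 12x² + 38x − 2) ÷ lead(D) = −3x⁴ ÷ −3x³ = x. Subtract (x)·D = −3x⁴ − 3x³ − 6x² + x. Remainder: 15x³ + 18x² + 37x − 2.
Step 4: lead(15x³ + 18x² + 37x − 2) ÷ lead(D) = 15x³ ÷ −3x³ = −5. Subtract (−5)·D = 15x³ + 15x² + 30x − 5. Remainder: 3x² + 7x + 3.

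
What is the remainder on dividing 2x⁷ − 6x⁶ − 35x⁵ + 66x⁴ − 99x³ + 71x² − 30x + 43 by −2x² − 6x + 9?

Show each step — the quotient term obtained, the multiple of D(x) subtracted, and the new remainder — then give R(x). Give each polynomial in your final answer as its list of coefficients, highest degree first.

R = [-2]

Step 1: lead(2x⁷ − 6x⁶ − 35x⁵ + 66x⁴ − 99x³ + 71x² − 30x + 43) ÷ lead(D) = 2x⁷ ÷ −2x² = −x⁵. Subtract (−x⁵)·D = 2x⁷ + 6x⁶ − 9x⁵. Remainder: −12x⁶ − 26x⁵ + 66x⁴ − 99x³ + 71x² − 30x + 43.
Step 2: lead(−12x⁶ − 26x⁵ + 66x⁴ − 99x³ + 71x² − 30x + 43) ÷ lead(D) = −12x⁶ ÷ −2x² = 6x⁴. Subtract (6x⁴)·D = −12x⁶ − 36x⁵ + 54x⁴. Remainder: 10x⁵ + 12x⁴ − 99x³ + 71x² − 30x + 43.
Step 3: lead(10x⁵ + 12x⁴ − 99x³ + 71x² − 30x + 43) ÷ lead(D) = 10x⁵ ÷ −2x² = −5x³. Subtract (−5x³)·D = 10x⁵ + 30x⁴ − 45x³. Remainder: −18x⁴ − 54x³ + 71x² − 30x + 43.
Step 4: lead(−18x⁴ − 54x³ + 71x² − 30x + 43) ÷ lead(D) = −18x⁴ ÷ −2x² = 9x². Subtract (9x²)·D = −18x⁴ − 54x³ + 81x². Remainder: −10x² − 30x + 43.
Step 5: lead(−10x² − 30x + 43) ÷ lead(D) = −10x² ÷ −2x² = 5. Subtract (5)·D = −10x² − 30x + 45. Remainder: −2.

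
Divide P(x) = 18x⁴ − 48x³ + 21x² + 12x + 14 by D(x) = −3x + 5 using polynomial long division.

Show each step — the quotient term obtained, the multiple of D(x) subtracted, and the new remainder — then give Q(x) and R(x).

Step 1: lead(18x⁴ − 48x³ + 21x² + 12x + 14) ÷ lead(D) = 18x⁴ ÷ −3x = −6x³. Subtract (−6x³)·D = 18x⁴ − 30x³. Remainder: −18x³ + 21x² + 12x + 14.
Step 2: lead(−18x³ + 21x² + 12x + 14) ÷ lead(D) = −18x³ ÷ −3x = 6x². Subtract (6x²)·D = −18x³ + 30x². Remainder: −9x² + 12x + 14.
Step 3: lead(−9x² + 12x + 14) ÷ lead(D) = −9x² ÷ −3x = 3x. Subtract (3x)·D = −9x² + 15x. Remainder: −3x + 14.
Step 4: lead(−3x + 14) ÷ lead(D) = −3x ÷ −3x = 1. Subtract (1)·D = −3x + 5. Remainder: 9.

Q(x) = −6x³ + 6x² + 3x + 1; R(x) = 9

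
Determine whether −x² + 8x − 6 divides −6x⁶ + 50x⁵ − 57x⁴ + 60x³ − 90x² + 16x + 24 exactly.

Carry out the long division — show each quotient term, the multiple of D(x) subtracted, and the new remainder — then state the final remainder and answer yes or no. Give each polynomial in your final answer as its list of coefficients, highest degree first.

R = [0], so D(x) is a factor of P(x). yes

Step 1: lead(−6x⁶ + 50x⁵ − 57x⁴ + 60x³ − 90x² + 16x + 24) ÷ lead(D) = −6x⁶ ÷ −x² = 6x⁴. Subtract (6x⁴)·D = −6x⁶ + 48x⁵ − 36x⁴. Remainder: 2x⁵ − 21x⁴ + 60x³ − 90x² + 16x + 24.
Step 2: lead(2x⁵ − 21x⁴ + 60x³ − 90x² + 16x + 24) ÷ lead(D) = 2x⁵ ÷ −x² = −2x³. Subtract (−2x³)·D = 2x⁵ − 16x⁴ + 12x³. Remainder: −5x⁴ + 48x³ − 90x² + 16x + 24.
Step 3: lead(−5x⁴ + 48x³ − 90x² + 16x + 24) ÷ lead(D) = −5x⁴ ÷ −x² = 5x². Subtract (5x²)·D = −5x⁴ + 40x³ − 30x². Remainder: 8x³ − 60x² + 16x + 24.
Step 4: lead(8x³ − 60x² + 16x + 24) ÷ lead(D) = 8x³ ÷ −x² = −8x. Subtract (−8x)·D = 8x³ − 64x² + 48x. Remainder: 4x² − 32x + 24.
Step 5: lead(4x² − 32x + 24) ÷ lead(D) = 4x² ÷ −x² = −4. Subtract (−4)·D = 4x² − 32x + 24. Remainder: 0.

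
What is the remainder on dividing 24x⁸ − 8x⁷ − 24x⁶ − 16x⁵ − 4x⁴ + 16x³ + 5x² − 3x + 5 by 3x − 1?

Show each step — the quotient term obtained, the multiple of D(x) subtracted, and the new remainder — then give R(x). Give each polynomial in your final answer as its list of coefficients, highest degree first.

Step 1: lead(24x⁸ − 8x⁷ − 24x⁶ − 16x⁵ − 4x⁴ + 16x³ + 5x² − 3x + 5) ÷ lead(D) = 24x⁸ ÷ 3x = 8x⁷. Subtract (8x⁷)·D = 24x⁸ − 8x⁷. Remainder: −24x⁶ − 16x⁵ − 4x⁴ + 16x³ + 5x² − 3x + 5.
Step 2: lead(−24x⁶ − 16x⁵ − 4x⁴ + 16x³ + 5x² − 3x + 5) ÷ lead(D) = −24x⁶ ÷ 3x = −8x⁵. Subtract (−8x⁵)·D = −24x⁶ + 8x⁵. Remainder: −24x⁵ − 4x⁴ + 16x³ + 5x² − 3x + 5.
Step 3: lead(−24x⁵ − 4x⁴ + 16x³ + 5x² − 3x + 5) ÷ lead(D) = −24x⁵ ÷ 3x = −8x⁴. Subtract (−8x⁴)·D = −24x⁵ + 8x⁴. Remainder: −12x⁴ + 16x³ + 5x² − 3x + 5.
Step 4: lead(−12x⁴ + 16x³ + 5x² − 3x + 5) ÷ lead(D) = −12x⁴ ÷ 3x = −4x³. Subtract (−4x³)·D = −12x⁴ + 4x³. Remainder: 12x³ + 5x² − 3x + 5.
Step 5: lead(12x³ + 5x² − 3x + 5) ÷ lead(D) = 12x³ ÷ 3x = 4x². Subtract (4x²)·D = 12x³ − 4x². Remainder: 9x² − 3x + 5.
Step 6: lead(9x² − 3x + 5) ÷ lead(D) = 9x² ÷ 3x = 3x. Subtract (3x)·D = 9x² − 3x. Remainder: 5.

R = [5]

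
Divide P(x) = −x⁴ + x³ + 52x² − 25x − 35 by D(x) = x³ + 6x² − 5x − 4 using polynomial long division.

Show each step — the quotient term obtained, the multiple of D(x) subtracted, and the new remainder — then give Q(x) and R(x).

Step 1: lead(−x⁴ + x³ + 52x² − 25x − 35) ÷ lead(D) = −x⁴ ÷ x³ = −x. Subtract (−x)·D = −x⁴ − 6x³ + 5x² + 4x. Remainder: 7x³ + 47x² − 29x − 35.
Step 2: lead(7x³ + 47x² − 29x − 35) ÷ lead(D) = 7x³ ÷ x³ = 7. Subtract (7)·D = 7x³ + 42x² − 35x − 28. Remainder: 5x² + 6x − 7.

Q(x) = −x + 7; R(x) = 5x² + 6x − 7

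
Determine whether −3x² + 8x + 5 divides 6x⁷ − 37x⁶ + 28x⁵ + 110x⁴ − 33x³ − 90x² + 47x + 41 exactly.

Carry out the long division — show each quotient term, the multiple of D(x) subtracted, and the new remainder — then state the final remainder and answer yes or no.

Step 1: lead(6x⁷ − 37x⁶ + 28x⁵ + 110x⁴ − 33x³ − 90x² + 47x + 41) ÷ lead(D) = 6x⁷ ÷ −3x² = −2x⁵. Subtract (−2x⁵)·D = 6x⁷ − 16x⁶ − 10x⁵. Remainder: −21x⁶ + 38x⁵ + 110x⁴ − 33x³ − 90x² + 47x + 41.
Step 2: lead(−21x⁶ + 38x⁵ + 110x⁴ − 33x³ − 90x² + 47x + 41) ÷ lead(D) = −21x⁶ ÷ −3x² = 7x⁴. Subtract (7x⁴)·D = −21x⁶ + 56x⁵ + 35x⁴. Remainder: −18x⁵ + 75x⁴ − 33x³ − 90x² + 47x + 41.
Step 3: lead(−18x⁵ + 75x⁴ − 33x³ − 90x² + 47x + 41) ÷ lead(D) = −18x⁵ ÷ −3x² = 6x³. Subtract (6x³)·D = −18x⁵ + 48x⁴ + 30x³. Remainder: 27x⁴ − 63x³ − 90x² + 47x + 41.
Step 4: lead(27x⁴ − 63x³ − 90x² + 47x + 41) ÷ lead(D) = 27x⁴ ÷ −3x² = −9x². Subtract (−9x²)·D = 27x⁴ − 72x³ − 45x². Remainder: 9x³ − 45x² + 47x + 41.
Step 5: lead(9x³ − 45x² + 47x + 41) ÷ lead(D) = 9x³ ÷ −3x² = −3x. Subtract (−3x)·D = 9x³ − 24x² − 15x. Remainder: −21x² + 62x + 41.
Step 6: lead(−21x² + 62x + 41) ÷ lead(D) = −21x² ÷ −3x² = 7. Subtract (7)·D = −21x² + 56x + 35. Remainder: 6x + 6.

R(x) = 6x + 6, so D(x) is not a factor of P(x). no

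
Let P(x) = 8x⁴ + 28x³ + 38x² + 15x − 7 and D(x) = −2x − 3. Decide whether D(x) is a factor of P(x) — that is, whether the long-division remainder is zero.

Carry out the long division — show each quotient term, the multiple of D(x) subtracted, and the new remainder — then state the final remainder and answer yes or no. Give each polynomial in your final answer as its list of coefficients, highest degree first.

R = [2], so D(x) is not a factor of P(x). no

Step 1: lead(8x⁴ + 28x³ + 38x² + 15x − 7) ÷ lead(D) = 8x⁴ ÷ −2x = −4x³. Subtract (−4x³)·D = 8x⁴ + 12x³. Remainder: 16x³ + 38x² + 15x − 7.
Step 2: lead(16x³ + 38x² + 15x − 7) ÷ lead(D) = 16x³ ÷ −2x = −8x². Subtract (−8x²)·D = 16x³ + 24x². Remainder: 14x² + 15x − 7.
Step 3: lead(14x² + 15x − 7) ÷ lead(D) = 14x² ÷ −2x = −7x. Subtract (−7x)·D = 14x² + 21x. Remainder: −6x − 7.
Step 4: lead(−6x − 7) ÷ lead(D) = −6x ÷ −2x = 3. Subtract (3)·D = −6x − 9. Remainder: 2.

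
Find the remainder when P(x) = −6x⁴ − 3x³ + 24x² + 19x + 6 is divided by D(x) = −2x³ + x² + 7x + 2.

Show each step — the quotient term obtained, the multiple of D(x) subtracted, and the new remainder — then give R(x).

Step 1: lead(−6x⁴ − 3x³ + 24x² + 19x + 6) ÷ lead(D) = −6x⁴ ÷ −2x³ = 3x. Subtract (3x)·D = −6x⁴ + 3x³ + 21x² + 6x. Remainder: −6x³ + 3x² + 13x + 6.
Step 2: lead(−6x³ + 3x² + 13x + 6) ÷ lead(D) = −6x³ ÷ −2x³ = 3. Subtract (3)·D = −6x³ + 3x² + 21x + 6. Remainder: −8x.

R(x) = −8x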